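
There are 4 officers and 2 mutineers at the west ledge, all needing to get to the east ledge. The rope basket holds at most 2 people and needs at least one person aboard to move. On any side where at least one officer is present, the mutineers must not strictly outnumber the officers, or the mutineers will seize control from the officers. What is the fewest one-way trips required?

Counting alone: each trip to the east ledge takes at most 2 across and each return brings at least 1 back, so after t trips out (and t−1 returns) at most 2t − (t−1) of the 6 are across; that first reaches 6 at t = 5, so at least 9 crossings are needed.
The plan below uses exactly 9 crossings, so it is optimal:
1. 2 mutineers → the east ledge.  (the west ledge: 4O 0M; the east ledge: 0O 2M)
2. 1 mutineer ← the west ledge.  (the west ledge: 4O 1M; the east ledge: 0O 1M)
3. 2 officers → the east ledge.  (the west ledge: 2O 1M; the east ledge: 2O 1M)
4. 1 mutineer ← the west ledge.  (the west ledge: 2O 2M; the east ledge: 2O 0M)
5. 2 mutineers → the east ledge.  (the west ledge: 2O 0M; the east ledge: 2O 2M)
6. 1 mutineer ← the west ledge.  (the west ledge: 2O 1M; the east ledge: 2O 1M)
7. 1 officer and 1 mutineer → the east ledge.  (the west ledge: 1O 0M; the east ledge: 3O 2M)
8. 1 mutineer ← the west ledge.  (the west ledge: 1O 1M; the east ledge: 3O 1M)
9. 1 officer and 1 mutineer → the east ledge.  (the west ledge: 0O 0M; the east ledge: 4O 2M)

9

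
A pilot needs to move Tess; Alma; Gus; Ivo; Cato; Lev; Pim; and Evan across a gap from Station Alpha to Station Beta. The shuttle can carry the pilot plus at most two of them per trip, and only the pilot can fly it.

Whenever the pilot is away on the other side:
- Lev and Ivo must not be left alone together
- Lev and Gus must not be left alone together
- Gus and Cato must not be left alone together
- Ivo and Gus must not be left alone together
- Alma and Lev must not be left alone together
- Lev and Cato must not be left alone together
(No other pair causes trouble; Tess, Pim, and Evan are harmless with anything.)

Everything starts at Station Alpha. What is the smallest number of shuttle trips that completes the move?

Counting alone: the pilot can take at most 2 across per trip to Station Beta, so moving all 8 needs at least 4 loaded trips out, with a return between consecutive ones — at least 7 crossings.
The safety rule pushes this higher. Following every safe sequence of crossings, the most of the 8 that can be at Station Beta as the shuttle arrives there on crossings 7, 9, 11 is 5, 6, 7 respectively — never all 8.
So no plan with fewer than 13 crossings exists, and this one achieves 13:
1. Pilot goes to Station Beta with Gus and Lev.  [Station Alpha: Alma, Cato, Evan, Ivo, Pim, Tess | Station Beta: Gus, Lev]
2. Pilot goes back to Station Alpha with Gus.  [Station Alpha: Alma, Cato, Evan, Gus, Ivo, Pim, Tess | Station Beta: Lev]
3. Pilot goes to Station Beta with Gus and Tess.  [Station Alpha: Alma, Cato, Evan, Ivo, Pim | Station Beta: Gus, Lev, Tess]
4. Pilot goes back to Station Alpha with Gus.  [Station Alpha: Alma, Cato, Evan, Gus, Ivo, Pim | Station Beta: Lev, Tess]
5. Pilot goes to Station Beta with Alma and Gus.  [Station Alpha: Cato, Evan, Ivo, Pim | Station Beta: Alma, Gus, Lev, Tess]
6. Pilot goes back to Station Alpha with Lev.  [Station Alpha: Cato, Evan, Ivo, Lev, Pim | Station Beta: Alma, Gus, Tess]
7. Pilot goes to Station Beta with Cato and Ivo.  [Station Alpha: Evan, Lev, Pim | Station Beta: Alma, Cato, Gus, Ivo, Tess]
8. Pilot goes back to Station Alpha with Gus.  [Station Alpha: Evan, Gus, Lev, Pim | Station Beta: Alma, Cato, Ivo, Tess]
9. Pilot goes to Station Beta with Gus and Pim.  [Station Alpha: Evan, Lev | Station Beta: Alma, Cato, Gus, Ivo, Pim, Tess]
10. Pilot goes back to Station Alpha with Gus.  [Station Alpha: Evan, Gus, Lev | Station Beta: Alma, Cato, Ivo, Pim, Tess]
11. Pilot goes to Station Beta with Evan and Gus.  [Station Alpha: Lev | Station Beta: Alma, Cato, Evan, Gus, Ivo, Pim, Tess]
12. Pilot goes back to Station Alpha with Gus.  [Station Alpha: Gus, Lev | Station Beta: Alma, Cato, Evan, Ivo, Pim, Tess]
13. Pilot goes to Station Beta with Gus and Lev.  [Station Alpha: — | Station Beta: Alma, Cato, Evan, Gus, Ivo, Lev, Pim, Tess]

13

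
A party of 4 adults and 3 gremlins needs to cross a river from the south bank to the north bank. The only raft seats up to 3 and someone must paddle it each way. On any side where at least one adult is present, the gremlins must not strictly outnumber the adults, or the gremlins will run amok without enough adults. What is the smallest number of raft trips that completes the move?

Counting alone: each trip to the north bank takes at most 3 across and each return brings at least 1 back, so after t trips out (and t−1 returns) at most 3t − (t−1) of the 7 are across; that first reaches 7 at t = 3, so at least 5 crossings are needed.
The plan below uses exactly 5 crossings, so it is optimal:
1. 3 gremlins → the north bank.  (the south bank: 4A 0G; the north bank: 0A 3G)
2. 1 gremlin ← the south bank.  (the south bank: 4A 1G; the north bank: 0A 2G)
3. 3 adults → the north bank.  (the south bank: 1A 1G; the north bank: 3A 2G)
4. 1 adult ← the south bank.  (the south bank: 2A 1G; the north bank: 2A 2G)
5. 2 adults and 1 gremlin → the north bank.  (the south bank: 0A 0G; the north bank: 4A 3G)

5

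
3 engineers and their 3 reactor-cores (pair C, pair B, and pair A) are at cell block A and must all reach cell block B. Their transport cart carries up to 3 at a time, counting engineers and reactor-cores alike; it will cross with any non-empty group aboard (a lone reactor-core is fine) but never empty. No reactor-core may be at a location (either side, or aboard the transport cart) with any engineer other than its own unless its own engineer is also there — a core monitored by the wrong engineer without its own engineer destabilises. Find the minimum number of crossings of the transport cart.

5

Counting alone: each trip to cell block B takes at most 3 across and each return brings at least 1 back, so after t trips out (and t−1 returns) at most 3t − (t−1) of the 6 are across; that first reaches 6 at t = 3, so at least 5 crossings are needed.
The plan below uses exactly 5 crossings, so it is optimal:
1. engineer C and reactor-core C cross → cell block B.
2. engineer C crosses ← cell block A.
3. engineer A, engineer B, and engineer C cross → cell block B.
4. reactor-core C crosses ← cell block A.
5. reactor-core A, reactor-core B, and reactor-core C cross → cell block B.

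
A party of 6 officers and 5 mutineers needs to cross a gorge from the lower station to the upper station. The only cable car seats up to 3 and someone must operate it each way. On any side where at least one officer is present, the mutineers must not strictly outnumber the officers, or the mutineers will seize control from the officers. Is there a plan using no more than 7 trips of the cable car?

No

Counting alone: each trip to the upper station takes at most 3 across and each return brings at least 1 back, so after t trips out (and t−1 returns) at most 3t − (t−1) of the 11 are across; that first reaches 11 at t = 5, so at least 9 crossings are needed.
Since 7 < 9, 7 crossings cannot be enough. (The shortest complete plan in fact takes 9:)
1. 3 mutineers → the upper station.  (the lower station: 6O 2M; the upper station: 0O 3M)
2. 1 mutineer ← the lower station.  (the lower station: 6O 3M; the upper station: 0O 2M)
3. 3 officers → the upper station.  (the lower station: 3O 3M; the upper station: 3O 2M)
4. 1 officer ← the lower station.  (the lower station: 4O 3M; the upper station: 2O 2M)
5. 2 officers and 1 mutineer → the upper station.  (the lower station: 2O 2M; the upper station: 4O 3M)
6. 1 officer ← the lower station.  (the lower station: 3O 2M; the upper station: 3O 3M)
7. 2 officers and 1 mutineer → the upper station.  (the lower station: 1O 1M; the upper station: 5O 4M)
8. 1 officer ← the lower station.  (the lower station: 2O 1M; the upper station: 4O 4M)
9. 2 officers and 1 mutineer → the upper station.  (the lower station: 0O 0M; the upper station: 6O 5M)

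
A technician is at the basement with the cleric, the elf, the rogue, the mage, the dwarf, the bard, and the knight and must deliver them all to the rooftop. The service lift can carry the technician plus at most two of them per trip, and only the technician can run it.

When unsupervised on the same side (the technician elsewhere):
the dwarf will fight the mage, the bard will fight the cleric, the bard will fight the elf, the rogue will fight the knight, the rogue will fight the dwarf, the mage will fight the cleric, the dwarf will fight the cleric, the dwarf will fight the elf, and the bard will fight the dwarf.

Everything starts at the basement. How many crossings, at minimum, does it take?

Whatever the first load, the items left behind include a forbidden pair without the technician. No opening move is safe, so no plan exists.

impossible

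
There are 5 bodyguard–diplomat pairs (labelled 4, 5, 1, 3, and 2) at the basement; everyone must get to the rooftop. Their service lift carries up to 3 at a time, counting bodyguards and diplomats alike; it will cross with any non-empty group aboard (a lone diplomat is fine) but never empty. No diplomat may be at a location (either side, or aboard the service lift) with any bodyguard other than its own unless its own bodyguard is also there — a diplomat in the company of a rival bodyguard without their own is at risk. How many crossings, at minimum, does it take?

Counting alone: each trip to the rooftop takes at most 3 across and each return brings at least 1 back, so after t trips out (and t−1 returns) at most 3t − (t−1) of the 10 are across; that first reaches 10 at t = 5, so at least 9 crossings are needed.
The safety rule pushes this higher. Following every safe sequence of crossings, the most of the 10 that can be at the rooftop as the service lift arrives there on crossing 9 is 9 — never all 10.
So no plan with fewer than 11 crossings exists, and this one achieves 11:
1. bodyguard 4 and diplomat 4 cross → the rooftop.
2. bodyguard 4 crosses ← the basement.
3. diplomat 1, diplomat 3, and diplomat 5 cross → the rooftop.
4. diplomat 4 crosses ← the basement.
5. bodyguard 1, bodyguard 3, and bodyguard 5 cross → the rooftop.
6. bodyguard 5 and diplomat 5 cross ← the basement.
7. bodyguard 2, bodyguard 4, and bodyguard 5 cross → the rooftop.
8. diplomat 1 crosses ← the basement.
9. diplomat 4 and diplomat 5 cross → the rooftop.
10. diplomat 4 crosses ← the basement.
11. diplomat 1, diplomat 2, and diplomat 4 cross → the rooftop.

11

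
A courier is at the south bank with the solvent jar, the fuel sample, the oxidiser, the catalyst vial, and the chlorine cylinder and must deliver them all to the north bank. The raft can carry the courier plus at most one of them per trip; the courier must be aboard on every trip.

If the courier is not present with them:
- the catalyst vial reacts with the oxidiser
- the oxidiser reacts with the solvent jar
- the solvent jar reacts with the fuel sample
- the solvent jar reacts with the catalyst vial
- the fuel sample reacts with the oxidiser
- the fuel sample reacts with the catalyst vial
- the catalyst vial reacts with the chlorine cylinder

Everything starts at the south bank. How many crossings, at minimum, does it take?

Whatever the first load, the items left behind include a forbidden pair without the courier. No opening move is safe, so no plan exists.

impossible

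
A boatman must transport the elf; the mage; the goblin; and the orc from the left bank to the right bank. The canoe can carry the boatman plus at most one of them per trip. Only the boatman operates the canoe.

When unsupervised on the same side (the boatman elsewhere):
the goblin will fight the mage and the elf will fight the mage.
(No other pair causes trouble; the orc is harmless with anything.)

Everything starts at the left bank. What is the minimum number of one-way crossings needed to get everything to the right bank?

9

Counting alone: the boatman can take at most 1 across per trip to the right bank, so moving all 4 needs at least 4 loaded trips out, with a return between consecutive ones — at least 7 crossings.
The safety rule pushes this higher. Following every safe sequence of crossings, the most of the 4 that can be at the right bank as the canoe arrives there on crossing 7 is 3 — never all 4.
So no plan with fewer than 9 crossings exists, and this one achieves 9:
1. Boatman goes to the right bank with the mage.  [the left bank: the elf, the goblin, the orc | the right bank: the mage]
2. Boatman goes back to the left bank alone.  [the left bank: the elf, the goblin, the orc | the right bank: the mage]
3. Boatman goes to the right bank with the elf.  [the left bank: the goblin, the orc | the right bank: the elf, the mage]
4. Boatman goes back to the left bank with the mage.  [the left bank: the goblin, the mage, the orc | the right bank: the elf]
5. Boatman goes to the right bank with the goblin.  [the left bank: the mage, the orc | the right bank: the elf, the goblin]
6. Boatman goes back to the left bank alone.  [the left bank: the mage, the orc | the right bank: the elf, the goblin]
7. Boatman goes to the right bank with the orc.  [the left bank: the mage | the right bank: the elf, the goblin, the orc]
8. Boatman goes back to the left bank alone.  [the left bank: the mage | the right bank: the elf, the goblin, the orc]
9. Boatman goes to the right bank with the mage.  [the left bank: — | the right bank: the elf, the goblin, the mage, the orc]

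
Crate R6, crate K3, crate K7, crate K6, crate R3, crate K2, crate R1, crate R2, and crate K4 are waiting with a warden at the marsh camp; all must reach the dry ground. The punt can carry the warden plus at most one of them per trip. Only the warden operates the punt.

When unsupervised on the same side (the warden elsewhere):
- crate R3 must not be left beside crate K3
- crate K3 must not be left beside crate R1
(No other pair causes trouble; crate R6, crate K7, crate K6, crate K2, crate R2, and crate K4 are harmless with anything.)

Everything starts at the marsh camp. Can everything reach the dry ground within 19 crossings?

Yes

Yes — this plan uses 19 crossings (≤ 19):
1. Warden goes to the dry ground with crate K3.
2. Warden goes back to the marsh camp alone.
3. Warden goes to the dry ground with crate R6.
4. Warden goes back to the marsh camp alone.
5. Warden goes to the dry ground with crate K7.
6. Warden goes back to the marsh camp alone.
7. Warden goes to the dry ground with crate K6.
8. Warden goes back to the marsh camp alone.
9. Warden goes to the dry ground with crate R3.
10. Warden goes back to the marsh camp with crate K3.
11. Warden goes to the dry ground with crate R1.
12. Warden goes back to the marsh camp alone.
13. Warden goes to the dry ground with crate K2.
14. Warden goes back to the marsh camp alone.
15. Warden goes to the dry ground with crate R2.
16. Warden goes back to the marsh camp alone.
17. Warden goes to the dry ground with crate K4.
18. Warden goes back to the marsh camp alone.
19. Warden goes to the dry ground with crate K3.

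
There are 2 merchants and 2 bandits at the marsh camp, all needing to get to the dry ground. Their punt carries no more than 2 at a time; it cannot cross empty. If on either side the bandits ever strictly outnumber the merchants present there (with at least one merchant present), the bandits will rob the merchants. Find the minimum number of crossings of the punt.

5

Counting alone: each trip to the dry ground takes at most 2 across and each return brings at least 1 back, so after t trips out (and t−1 returns) at most 2t − (t−1) of the 4 are across; that first reaches 4 at t = 3, so at least 5 crossings are needed.
The plan below uses exactly 5 crossings, so it is optimal:
1. 2 bandits → the dry ground.  (the marsh camp: 2M 0B; the dry ground: 0M 2B)
2. 1 bandit ← the marsh camp.  (the marsh camp: 2M 1B; the dry ground: 0M 1B)
3. 2 merchants → the dry ground.  (the marsh camp: 0M 1B; the dry ground: 2M 1B)
4. 1 bandit ← the marsh camp.  (the marsh camp: 0M 2B; the dry ground: 2M 0B)
5. 2 bandits → the dry ground.  (the marsh camp: 0M 0B; the dry ground: 2M 2B)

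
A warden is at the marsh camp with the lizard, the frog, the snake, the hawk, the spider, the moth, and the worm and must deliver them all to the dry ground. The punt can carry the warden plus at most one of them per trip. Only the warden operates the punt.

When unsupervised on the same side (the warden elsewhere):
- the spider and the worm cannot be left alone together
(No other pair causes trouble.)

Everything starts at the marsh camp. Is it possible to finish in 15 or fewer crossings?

Yes — this plan uses 13 crossings (≤ 15):
1. Warden goes to the dry ground with the spider.  [the marsh camp: the frog, the hawk, the lizard, the moth, the snake, the worm | the dry ground: the spider]
2. Warden goes back to the marsh camp alone.  [the marsh camp: the frog, the hawk, the lizard, the moth, the snake, the worm | the dry ground: the spider]
3. Warden goes to the dry ground with the lizard.  [the marsh camp: the frog, the hawk, the moth, the snake, the worm | the dry ground: the lizard, the spider]
4. Warden goes back to the marsh camp alone.  [the marsh camp: the frog, the hawk, the moth, the snake, the worm | the dry ground: the lizard, the spider]
5. Warden goes to the dry ground with the frog.  [the marsh camp: the hawk, the moth, the snake, the worm | the dry ground: the frog, the lizard, the spider]
6. Warden goes back to the marsh camp alone.  [the marsh camp: the hawk, the moth, the snake, the worm | the dry ground: the frog, the lizard, the spider]
7. Warden goes to the dry ground with the snake.  [the marsh camp: the hawk, the moth, the worm | the dry ground: the frog, the lizard, the snake, the spider]
8. Warden goes back to the marsh camp alone.  [the marsh camp: the hawk, the moth, the worm | the dry ground: the frog, the lizard, the snake, the spider]
9. Warden goes to the dry ground with the hawk.  [the marsh camp: the moth, the worm | the dry ground: the frog, the hawk, the lizard, the snake, the spider]
10. Warden goes back to the marsh camp alone.  [the marsh camp: the moth, the worm | the dry ground: the frog, the hawk, the lizard, the snake, the spider]
11. Warden goes to the dry ground with the moth.  [the marsh camp: the worm | the dry ground: the frog, the hawk, the lizard, the moth, the snake, the spider]
12. Warden goes back to the marsh camp alone.  [the marsh camp: the worm | the dry ground: the frog, the hawk, the lizard, the moth, the snake, the spider]
13. Warden goes to the dry ground with the worm.  [the marsh camp: — | the dry ground: the frog, the hawk, the lizard, the moth, the snake, the spider, the worm]

Yes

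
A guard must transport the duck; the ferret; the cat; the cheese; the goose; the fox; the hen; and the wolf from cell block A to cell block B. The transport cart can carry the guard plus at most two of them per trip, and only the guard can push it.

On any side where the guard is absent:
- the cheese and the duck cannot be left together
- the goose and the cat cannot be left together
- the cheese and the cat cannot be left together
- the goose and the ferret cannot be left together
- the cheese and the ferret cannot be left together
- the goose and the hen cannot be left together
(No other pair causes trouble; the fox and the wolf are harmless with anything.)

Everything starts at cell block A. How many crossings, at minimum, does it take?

Counting alone: the guard can take at most 2 across per trip to cell block B, so moving all 8 needs at least 4 loaded trips out, with a return between consecutive ones — at least 7 crossings.
The safety rule pushes this higher. Following every safe sequence of crossings, the most of the 8 that can be at cell block B as the transport cart arrives there on crossing 7 is 6 — never all 8.
So no plan with fewer than 9 crossings exists, and this one achieves 9:
1. Guard goes to cell block B with the cheese and the goose.  [cell block A: the cat, the duck, the ferret, the fox, the hen, the wolf | cell block B: the cheese, the goose]
2. Guard goes back to cell block A alone.  [cell block A: the cat, the duck, the ferret, the fox, the hen, the wolf | cell block B: the cheese, the goose]
3. Guard goes to cell block B with the duck and the ferret.  [cell block A: the cat, the fox, the hen, the wolf | cell block B: the cheese, the duck, the ferret, the goose]
4. Guard goes back to cell block A with the cheese and the goose.  [cell block A: the cat, the cheese, the fox, the goose, the hen, the wolf | cell block B: the duck, the ferret]
5. Guard goes to cell block B with the cat and the hen.  [cell block A: the cheese, the fox, the goose, the wolf | cell block B: the cat, the duck, the ferret, the hen]
6. Guard goes back to cell block A alone.  [cell block A: the cheese, the fox, the goose, the wolf | cell block B: the cat, the duck, the ferret, the hen]
7. Guard goes to cell block B with the fox and the wolf.  [cell block A: the cheese, the goose | cell block B: the cat, the duck, the ferret, the fox, the hen, the wolf]
8. Guard goes back to cell block A alone.  [cell block A: the cheese, the goose | cell block B: the cat, the duck, the ferret, the fox, the hen, the wolf]
9. Guard goes to cell block B with the cheese and the goose.  [cell block A: — | cell block B: the cat, the cheese, the duck, the ferret, the fox, the goose, the hen, the wolf]

9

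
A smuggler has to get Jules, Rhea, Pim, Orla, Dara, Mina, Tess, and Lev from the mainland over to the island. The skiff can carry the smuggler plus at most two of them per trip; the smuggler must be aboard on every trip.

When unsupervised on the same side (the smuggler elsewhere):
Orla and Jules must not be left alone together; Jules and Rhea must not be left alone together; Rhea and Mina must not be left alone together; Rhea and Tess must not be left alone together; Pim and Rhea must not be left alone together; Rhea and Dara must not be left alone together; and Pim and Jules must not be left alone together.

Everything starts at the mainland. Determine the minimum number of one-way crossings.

Counting alone: the smuggler can take at most 2 across per trip to the island, so moving all 8 needs at least 4 loaded trips out, with a return between consecutive ones — at least 7 crossings.
The safety rule pushes this higher. Following every safe sequence of crossings, the most of the 8 that can be at the island as the skiff arrives there on crossings 7, 9, 11 is 5, 6, 7 respectively — never all 8.
So no plan with fewer than 13 crossings exists, and this one achieves 13:
1. Smuggler goes to the island with Jules and Rhea.
2. Smuggler goes back to the mainland with Jules.
3. Smuggler goes to the island with Jules and Orla.
4. Smuggler goes back to the mainland with Jules.
5. Smuggler goes to the island with Jules and Lev.
6. Smuggler goes back to the mainland with Jules.
7. Smuggler goes to the island with Dara and Pim.
8. Smuggler goes back to the mainland with Rhea.
9. Smuggler goes to the island with Mina and Rhea.
10. Smuggler goes back to the mainland with Rhea.
11. Smuggler goes to the island with Jules and Tess.
12. Smuggler goes back to the mainland with Jules.
13. Smuggler goes to the island with Jules and Rhea.

13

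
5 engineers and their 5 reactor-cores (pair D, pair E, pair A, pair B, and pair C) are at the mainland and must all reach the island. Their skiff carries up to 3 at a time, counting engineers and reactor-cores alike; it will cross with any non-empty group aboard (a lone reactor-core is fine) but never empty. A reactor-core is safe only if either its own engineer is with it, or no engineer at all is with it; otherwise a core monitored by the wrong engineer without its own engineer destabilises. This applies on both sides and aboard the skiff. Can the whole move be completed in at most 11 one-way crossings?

Yes — this plan uses 11 crossings (≤ 11):
1. engineer D and reactor-core D cross → the island.
2. engineer D crosses ← the mainland.
3. reactor-core A, reactor-core B, and reactor-core E cross → the island.
4. reactor-core D crosses ← the mainland.
5. engineer A, engineer B, and engineer E cross → the island.
6. engineer E and reactor-core E cross ← the mainland.
7. engineer C, engineer D, and engineer E cross → the island.
8. reactor-core A crosses ← the mainland.
9. reactor-core D and reactor-core E cross → the island.
10. reactor-core D crosses ← the mainland.
11. reactor-core A, reactor-core C, and reactor-core D cross → the island.

Yes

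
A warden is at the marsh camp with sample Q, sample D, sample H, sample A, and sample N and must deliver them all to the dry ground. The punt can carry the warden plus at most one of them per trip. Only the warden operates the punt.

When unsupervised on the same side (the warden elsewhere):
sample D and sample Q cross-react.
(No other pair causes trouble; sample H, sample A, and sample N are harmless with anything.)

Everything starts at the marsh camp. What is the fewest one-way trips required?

Counting alone: the warden can take at most 1 across per trip to the dry ground, so moving all 5 needs at least 5 loaded trips out, with a return between consecutive ones — at least 9 crossings.
The plan below uses exactly 9 crossings, so it is optimal:
1. Warden goes to the dry ground with sample Q.
2. Warden goes back to the marsh camp alone.
3. Warden goes to the dry ground with sample H.
4. Warden goes back to the marsh camp alone.
5. Warden goes to the dry ground with sample A.
6. Warden goes back to the marsh camp alone.
7. Warden goes to the dry ground with sample N.
8. Warden goes back to the marsh camp alone.
9. Warden goes to the dry ground with sample D.

9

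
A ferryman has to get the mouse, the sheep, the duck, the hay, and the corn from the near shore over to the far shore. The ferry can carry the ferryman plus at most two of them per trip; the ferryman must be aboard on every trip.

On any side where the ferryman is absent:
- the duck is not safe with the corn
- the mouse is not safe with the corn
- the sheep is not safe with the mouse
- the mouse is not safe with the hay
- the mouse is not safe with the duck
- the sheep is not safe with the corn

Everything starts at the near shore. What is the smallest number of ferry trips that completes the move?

Counting alone: the ferryman can take at most 2 across per trip to the far shore, so moving all 5 needs at least 3 loaded trips out, with a return between consecutive ones — at least 5 crossings.
The safety rule pushes this higher. Following every safe sequence of crossings, the most of the 5 that can be at the far shore as the ferry arrives there on crossing 5 is 4 — never all 5.
So no plan with fewer than 7 crossings exists, and this one achieves 7:
1. Ferryman goes to the far shore with the corn and the mouse.
2. Ferryman goes back to the near shore with the mouse.
3. Ferryman goes to the far shore with the hay and the mouse.
4. Ferryman goes back to the near shore with the mouse.
5. Ferryman goes to the far shore with the duck and the sheep.
6. Ferryman goes back to the near shore with the corn.
7. Ferryman goes to the far shore with the corn and the mouse.

7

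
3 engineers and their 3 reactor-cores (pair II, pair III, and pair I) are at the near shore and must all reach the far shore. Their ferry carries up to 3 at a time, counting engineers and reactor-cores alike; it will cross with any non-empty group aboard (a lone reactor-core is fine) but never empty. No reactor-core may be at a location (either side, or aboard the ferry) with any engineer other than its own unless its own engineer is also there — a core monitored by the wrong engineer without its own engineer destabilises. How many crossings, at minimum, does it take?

5

Counting alone: each trip to the far shore takes at most 3 across and each return brings at least 1 back, so after t trips out (and t−1 returns) at most 3t − (t−1) of the 6 are across; that first reaches 6 at t = 3, so at least 5 crossings are needed.
The plan below uses exactly 5 crossings, so it is optimal:
1. engineer II and reactor-core II cross → the far shore.
2. engineer II crosses ← the near shore.
3. engineer I, engineer II, and engineer III cross → the far shore.
4. reactor-core II crosses ← the near shore.
5. reactor-core I, reactor-core II, and reactor-core III cross → the far shore.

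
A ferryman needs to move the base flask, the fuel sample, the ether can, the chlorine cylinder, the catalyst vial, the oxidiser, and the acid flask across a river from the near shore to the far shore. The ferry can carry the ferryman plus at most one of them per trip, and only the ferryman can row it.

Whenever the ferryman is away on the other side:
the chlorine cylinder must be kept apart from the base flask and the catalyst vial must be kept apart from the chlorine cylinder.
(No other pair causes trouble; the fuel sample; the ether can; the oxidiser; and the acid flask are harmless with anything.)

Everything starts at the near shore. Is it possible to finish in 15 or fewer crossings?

Yes

Yes — this plan uses 15 crossings (≤ 15):
1. Ferryman goes to the far shore with the chlorine cylinder.  [the near shore: the acid flask, the base flask, the catalyst vial, the ether can, the fuel sample, the oxidiser | the far shore: the chlorine cylinder]
2. Ferryman goes back to the near shore alone.  [the near shore: the acid flask, the base flask, the catalyst vial, the ether can, the fuel sample, the oxidiser | the far shore: the chlorine cylinder]
3. Ferryman goes to the far shore with the base flask.  [the near shore: the acid flask, the catalyst vial, the ether can, the fuel sample, the oxidiser | the far shore: the base flask, the chlorine cylinder]
4. Ferryman goes back to the near shore with the chlorine cylinder.  [the near shore: the acid flask, the catalyst vial, the chlorine cylinder, the ether can, the fuel sample, the oxidiser | the far shore: the base flask]
5. Ferryman goes to the far shore with the catalyst vial.  [the near shore: the acid flask, the chlorine cylinder, the ether can, the fuel sample, the oxidiser | the far shore: the base flask, the catalyst vial]
6. Ferryman goes back to the near shore alone.  [the near shore: the acid flask, the chlorine cylinder, the ether can, the fuel sample, the oxidiser | the far shore: the base flask, the catalyst vial]
7. Ferryman goes to the far shore with the fuel sample.  [the near shore: the acid flask, the chlorine cylinder, the ether can, the oxidiser | the far shore: the base flask, the catalyst vial, the fuel sample]
8. Ferryman goes back to the near shore alone.  [the near shore: the acid flask, the chlorine cylinder, the ether can, the oxidiser | the far shore: the base flask, the catalyst vial, the fuel sample]
9. Ferryman goes to the far shore with the ether can.  [the near shore: the acid flask, the chlorine cylinder, the oxidiser | the far shore: the base flask, the catalyst vial, the ether can, the fuel sample]
10. Ferryman goes back to the near shore alone.  [the near shore: the acid flask, the chlorine cylinder, the oxidiser | the far shore: the base flask, the catalyst vial, the ether can, the fuel sample]
11. Ferryman goes to the far shore with the oxidiser.  [the near shore: the acid flask, the chlorine cylinder | the far shore: the base flask, the catalyst vial, the ether can, the fuel sample, the oxidiser]
12. Ferryman goes back to the near shore alone.  [the near shore: the acid flask, the chlorine cylinder | the far shore: the base flask, the catalyst vial, the ether can, the fuel sample, the oxidiser]
13. Ferryman goes to the far shore with the acid flask.  [the near shore: the chlorine cylinder | the far shore: the acid flask, the base flask, the catalyst vial, the ether can, the fuel sample, the oxidiser]
14. Ferryman goes back to the near shore alone.  [the near shore: the chlorine cylinder | the far shore: the acid flask, the base flask, the catalyst vial, the ether can, the fuel sample, the oxidiser]
15. Ferryman goes to the far shore with the chlorine cylinder.  [the near shore: — | the far shore: the acid flask, the base flask, the catalyst vial, the chlorine cylinder, the ether can, the fuel sample, the oxidiser]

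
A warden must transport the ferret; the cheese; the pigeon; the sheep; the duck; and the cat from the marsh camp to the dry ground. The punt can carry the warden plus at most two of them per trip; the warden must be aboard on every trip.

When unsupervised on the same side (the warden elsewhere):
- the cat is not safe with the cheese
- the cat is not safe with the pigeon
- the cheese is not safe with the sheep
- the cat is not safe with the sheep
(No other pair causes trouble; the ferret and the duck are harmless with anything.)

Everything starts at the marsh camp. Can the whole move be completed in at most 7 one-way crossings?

Counting alone: the warden can take at most 2 across per trip to the dry ground, so moving all 6 needs at least 3 loaded trips out, with a return between consecutive ones — at least 5 crossings.
The safety rule pushes this higher. Following every safe sequence of crossings, the most of the 6 that can be at the dry ground as the punt arrives there on crossings 5, 7 is 4, 5 respectively — never all 6.
So the move cannot be finished within 7 crossings. (The shortest complete plan takes 9:)
1. Warden goes to the dry ground with the cat and the cheese.
2. Warden goes back to the marsh camp with the cheese.
3. Warden goes to the dry ground with the cheese and the ferret.
4. Warden goes back to the marsh camp with the cheese.
5. Warden goes to the dry ground with the cheese and the pigeon.
6. Warden goes back to the marsh camp with the cat.
7. Warden goes to the dry ground with the duck and the sheep.
8. Warden goes back to the marsh camp with the cheese.
9. Warden goes to the dry ground with the cat and the cheese.

No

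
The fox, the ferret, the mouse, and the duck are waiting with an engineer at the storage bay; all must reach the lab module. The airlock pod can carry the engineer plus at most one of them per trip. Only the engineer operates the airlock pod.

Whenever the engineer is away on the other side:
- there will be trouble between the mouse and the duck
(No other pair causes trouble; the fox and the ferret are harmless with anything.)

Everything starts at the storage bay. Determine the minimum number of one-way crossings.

7

Counting alone: the engineer can take at most 1 across per trip to the lab module, so moving all 4 needs at least 4 loaded trips out, with a return between consecutive ones — at least 7 crossings.
The plan below uses exactly 7 crossings, so it is optimal:
1. Engineer goes to the lab module with the mouse.  [the storage bay: the duck, the ferret, the fox | the lab module: the mouse]
2. Engineer goes back to the storage bay alone.  [the storage bay: the duck, the ferret, the fox | the lab module: the mouse]
3. Engineer goes to the lab module with the fox.  [the storage bay: the duck, the ferret | the lab module: the fox, the mouse]
4. Engineer goes back to the storage bay alone.  [the storage bay: the duck, the ferret | the lab module: the fox, the mouse]
5. Engineer goes to the lab module with the ferret.  [the storage bay: the duck | the lab module: the ferret, the fox, the mouse]
6. Engineer goes back to the storage bay alone.  [the storage bay: the duck | the lab module: the ferret, the fox, the mouse]
7. Engineer goes to the lab module with the duck.  [the storage bay: — | the lab module: the duck, the ferret, the fox, the mouse]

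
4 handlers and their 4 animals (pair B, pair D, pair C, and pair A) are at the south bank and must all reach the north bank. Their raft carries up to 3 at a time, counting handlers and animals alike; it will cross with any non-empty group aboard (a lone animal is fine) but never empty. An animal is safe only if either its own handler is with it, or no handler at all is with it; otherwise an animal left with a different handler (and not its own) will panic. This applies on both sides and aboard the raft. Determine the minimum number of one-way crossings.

9

Counting alone: each trip to the north bank takes at most 3 across and each return brings at least 1 back, so after t trips out (and t−1 returns) at most 3t − (t−1) of the 8 are across; that first reaches 8 at t = 4, so at least 7 crossings are needed.
The safety rule pushes this higher. Following every safe sequence of crossings, the most of the 8 that can be at the north bank as the raft arrives there on crossing 7 is 7 — never all 8.
So no plan with fewer than 9 crossings exists, and this one achieves 9:
1. animal B and handler B cross → the north bank.
2. handler B crosses ← the south bank.
3. animal D, handler B, and handler D cross → the north bank.
4. animal B and handler B cross ← the south bank.
5. handler A, handler B, and handler C cross → the north bank.
6. animal D crosses ← the south bank.
7. animal B and animal D cross → the north bank.
8. animal B crosses ← the south bank.
9. animal A, animal B, and animal C cross → the north bank.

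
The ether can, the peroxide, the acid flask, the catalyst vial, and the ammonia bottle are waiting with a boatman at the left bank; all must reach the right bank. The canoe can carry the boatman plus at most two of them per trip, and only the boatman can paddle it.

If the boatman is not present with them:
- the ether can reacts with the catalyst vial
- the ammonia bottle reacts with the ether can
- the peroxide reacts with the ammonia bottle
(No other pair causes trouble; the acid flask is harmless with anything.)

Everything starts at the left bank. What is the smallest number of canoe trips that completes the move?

5

Counting alone: the boatman can take at most 2 across per trip to the right bank, so moving all 5 needs at least 3 loaded trips out, with a return between consecutive ones — at least 5 crossings.
The plan below uses exactly 5 crossings, so it is optimal:
1. Boatman goes to the right bank with the ether can and the peroxide.  [the left bank: the acid flask, the ammonia bottle, the catalyst vial | the right bank: the ether can, the peroxide]
2. Boatman goes back to the left bank alone.  [the left bank: the acid flask, the ammonia bottle, the catalyst vial | the right bank: the ether can, the peroxide]
3. Boatman goes to the right bank with the acid flask.  [the left bank: the ammonia bottle, the catalyst vial | the right bank: the acid flask, the ether can, the peroxide]
4. Boatman goes back to the left bank alone.  [the left bank: the ammonia bottle, the catalyst vial | the right bank: the acid flask, the ether can, the peroxide]
5. Boatman goes to the right bank with the ammonia bottle and the catalyst vial.  [the left bank: — | the right bank: the acid flask, the ammonia bottle, the catalyst vial, the ether can, the peroxide]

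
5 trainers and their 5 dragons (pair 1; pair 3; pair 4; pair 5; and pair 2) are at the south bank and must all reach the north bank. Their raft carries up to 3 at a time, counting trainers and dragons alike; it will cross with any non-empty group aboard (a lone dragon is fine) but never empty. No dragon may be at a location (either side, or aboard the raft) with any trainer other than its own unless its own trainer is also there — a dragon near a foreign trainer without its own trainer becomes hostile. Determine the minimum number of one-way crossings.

Counting alone: each trip to the north bank takes at most 3 across and each return brings at least 1 back, so after t trips out (and t−1 returns) at most 3t − (t−1) of the 10 are across; that first reaches 10 at t = 5, so at least 9 crossings are needed.
The safety rule pushes this higher. Following every safe sequence of crossings, the most of the 10 that can be at the north bank as the raft arrives there on crossing 9 is 9 — never all 10.
So no plan with fewer than 11 crossings exists, and this one achieves 11:
1. dragon 1 and trainer 1 cross → the north bank.
2. trainer 1 crosses ← the south bank.
3. dragon 3, dragon 4, and dragon 5 cross → the north bank.
4. dragon 1 crosses ← the south bank.
5. trainer 3, trainer 4, and trainer 5 cross → the north bank.
6. dragon 3 and trainer 3 cross ← the south bank.
7. trainer 1, trainer 2, and trainer 3 cross → the north bank.
8. dragon 4 crosses ← the south bank.
9. dragon 1 and dragon 3 cross → the north bank.
10. dragon 1 crosses ← the south bank.
11. dragon 1, dragon 2, and dragon 4 cross → the north bank.

11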